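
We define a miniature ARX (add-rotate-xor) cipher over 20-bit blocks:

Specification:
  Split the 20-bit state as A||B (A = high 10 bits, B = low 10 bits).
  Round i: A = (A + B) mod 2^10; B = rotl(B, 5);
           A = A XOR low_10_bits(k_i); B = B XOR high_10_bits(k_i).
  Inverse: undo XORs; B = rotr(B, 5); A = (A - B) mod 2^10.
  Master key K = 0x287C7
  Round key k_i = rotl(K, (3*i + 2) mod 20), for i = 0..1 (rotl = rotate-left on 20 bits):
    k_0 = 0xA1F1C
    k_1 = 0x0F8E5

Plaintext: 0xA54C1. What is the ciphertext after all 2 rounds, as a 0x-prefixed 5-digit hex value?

s_0 = plaintext = 0xA54C1
s_1 = Round(s_0, k_0) = 0x12AA1
s_2 = Round(s_1, k_1) = 0x8380B

0x8380B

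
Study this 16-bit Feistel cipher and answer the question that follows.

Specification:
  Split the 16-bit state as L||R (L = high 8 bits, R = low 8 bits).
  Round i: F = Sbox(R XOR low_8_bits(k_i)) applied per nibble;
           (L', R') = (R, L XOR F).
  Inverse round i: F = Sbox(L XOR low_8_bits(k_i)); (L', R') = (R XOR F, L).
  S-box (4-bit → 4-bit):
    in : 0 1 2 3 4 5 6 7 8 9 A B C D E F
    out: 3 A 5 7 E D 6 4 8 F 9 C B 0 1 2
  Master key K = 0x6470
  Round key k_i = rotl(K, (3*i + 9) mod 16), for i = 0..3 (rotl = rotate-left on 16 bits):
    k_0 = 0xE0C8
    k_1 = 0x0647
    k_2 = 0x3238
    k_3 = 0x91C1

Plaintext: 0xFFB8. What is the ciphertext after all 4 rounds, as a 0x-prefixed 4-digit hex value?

s_0 = plaintext = 0xFFB8
s_1 = Round(s_0, k_0) = 0xB8BC
s_2 = Round(s_1, k_1) = 0xBC94
s_3 = Round(s_2, k_2) = 0x9427
s_4 = Round(s_3, k_3) = 0x2782

0x2782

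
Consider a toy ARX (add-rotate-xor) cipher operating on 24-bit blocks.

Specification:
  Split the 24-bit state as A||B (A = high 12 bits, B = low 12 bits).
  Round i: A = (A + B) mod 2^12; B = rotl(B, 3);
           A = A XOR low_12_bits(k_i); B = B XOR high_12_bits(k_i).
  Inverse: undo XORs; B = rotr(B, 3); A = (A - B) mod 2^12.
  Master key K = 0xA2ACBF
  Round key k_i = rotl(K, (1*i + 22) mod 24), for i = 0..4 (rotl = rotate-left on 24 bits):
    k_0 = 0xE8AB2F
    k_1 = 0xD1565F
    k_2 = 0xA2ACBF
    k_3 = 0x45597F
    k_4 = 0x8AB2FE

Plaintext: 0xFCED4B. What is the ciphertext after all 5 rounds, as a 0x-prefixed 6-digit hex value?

s_0 = plaintext = 0xFCED4B
s_1 = Round(s_0, k_0) = 0x6364D4
s_2 = Round(s_1, k_1) = 0xD55BB7
s_3 = Round(s_2, k_2) = 0x5B3797
s_4 = Round(s_3, k_3) = 0x4358EE
s_5 = Round(s_4, k_4) = 0xFDDFDF

0xFDDFDF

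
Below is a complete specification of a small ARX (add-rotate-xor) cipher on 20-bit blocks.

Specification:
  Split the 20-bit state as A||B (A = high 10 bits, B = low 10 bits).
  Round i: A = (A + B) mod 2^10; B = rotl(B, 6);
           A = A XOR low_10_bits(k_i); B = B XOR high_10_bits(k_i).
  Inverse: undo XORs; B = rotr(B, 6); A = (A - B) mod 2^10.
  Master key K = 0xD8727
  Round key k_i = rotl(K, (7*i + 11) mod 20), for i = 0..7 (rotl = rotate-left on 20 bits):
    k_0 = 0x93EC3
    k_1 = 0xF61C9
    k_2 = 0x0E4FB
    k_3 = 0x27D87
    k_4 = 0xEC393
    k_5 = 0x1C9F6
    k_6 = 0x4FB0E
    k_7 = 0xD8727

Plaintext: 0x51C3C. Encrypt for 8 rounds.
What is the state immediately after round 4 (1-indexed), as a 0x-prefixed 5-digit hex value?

0xE61EC

s_0 = plaintext = 0x51C3C
s_1 = Round(s_0, k_0) = 0xD014C
s_2 = Round(s_1, k_1) = 0x514CC
s_3 = Round(s_2, k_2) = 0xBAB35
s_4 = Round(s_3, k_3) = 0xE61EC
s_5 = Round(s_4, k_4) = 0x85CAE
s_6 = Round(s_5, k_5) = 0xCCFF8
s_7 = Round(s_6, k_6) = 0x09701
s_8 = Round(s_7, k_7) = 0x00711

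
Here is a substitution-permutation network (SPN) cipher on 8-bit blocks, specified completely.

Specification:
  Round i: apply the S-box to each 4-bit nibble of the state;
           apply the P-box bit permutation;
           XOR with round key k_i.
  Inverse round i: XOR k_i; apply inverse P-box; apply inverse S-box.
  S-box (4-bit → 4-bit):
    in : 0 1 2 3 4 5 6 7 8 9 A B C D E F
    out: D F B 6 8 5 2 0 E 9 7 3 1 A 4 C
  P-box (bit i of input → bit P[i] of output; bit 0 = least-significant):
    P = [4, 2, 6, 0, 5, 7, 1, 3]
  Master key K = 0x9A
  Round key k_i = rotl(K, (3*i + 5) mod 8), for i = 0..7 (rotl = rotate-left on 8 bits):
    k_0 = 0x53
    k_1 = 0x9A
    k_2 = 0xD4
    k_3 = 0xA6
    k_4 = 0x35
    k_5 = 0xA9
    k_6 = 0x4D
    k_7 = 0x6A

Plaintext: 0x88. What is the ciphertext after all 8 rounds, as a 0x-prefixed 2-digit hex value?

s_0 = plaintext = 0x88
s_1 = Round(s_0, k_0) = 0x9C
s_2 = Round(s_1, k_1) = 0xA2
s_3 = Round(s_2, k_2) = 0x63
s_4 = Round(s_3, k_3) = 0x62
s_5 = Round(s_4, k_4) = 0xA0
s_6 = Round(s_5, k_5) = 0x5A
s_7 = Round(s_6, k_6) = 0x3B
s_8 = Round(s_7, k_7) = 0xFC

0xFC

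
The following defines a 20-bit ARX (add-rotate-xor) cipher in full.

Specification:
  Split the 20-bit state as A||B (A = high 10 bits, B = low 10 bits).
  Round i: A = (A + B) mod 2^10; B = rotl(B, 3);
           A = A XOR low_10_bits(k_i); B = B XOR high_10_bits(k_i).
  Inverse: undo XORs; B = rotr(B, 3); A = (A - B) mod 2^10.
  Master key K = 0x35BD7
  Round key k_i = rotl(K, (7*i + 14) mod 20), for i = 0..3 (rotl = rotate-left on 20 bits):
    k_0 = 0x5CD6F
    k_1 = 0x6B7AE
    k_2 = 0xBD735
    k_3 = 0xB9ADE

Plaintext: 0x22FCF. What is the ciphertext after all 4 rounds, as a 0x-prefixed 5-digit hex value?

s_0 = plaintext = 0x22FCF
s_1 = Round(s_0, k_0) = 0x4D70C
s_2 = Round(s_1, k_1) = 0xFBDCB
s_3 = Round(s_2, k_2) = 0xA3CAE
s_4 = Round(s_3, k_3) = 0x78F97

0x78F97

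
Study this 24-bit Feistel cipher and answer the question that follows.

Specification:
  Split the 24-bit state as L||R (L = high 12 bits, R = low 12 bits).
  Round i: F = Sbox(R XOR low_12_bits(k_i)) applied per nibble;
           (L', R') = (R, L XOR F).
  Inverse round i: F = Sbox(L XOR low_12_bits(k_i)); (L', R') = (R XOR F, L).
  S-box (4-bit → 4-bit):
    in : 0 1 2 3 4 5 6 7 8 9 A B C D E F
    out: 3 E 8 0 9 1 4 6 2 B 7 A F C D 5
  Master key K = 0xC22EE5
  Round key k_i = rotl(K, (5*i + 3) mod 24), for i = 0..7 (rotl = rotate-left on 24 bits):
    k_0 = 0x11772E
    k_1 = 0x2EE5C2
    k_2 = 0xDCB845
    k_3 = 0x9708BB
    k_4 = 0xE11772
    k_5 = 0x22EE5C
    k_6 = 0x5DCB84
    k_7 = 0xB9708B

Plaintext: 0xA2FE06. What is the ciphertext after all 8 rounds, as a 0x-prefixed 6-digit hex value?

s_0 = plaintext = 0xA2FE06
s_1 = Round(s_0, k_0) = 0xE061AD
s_2 = Round(s_1, k_1) = 0x1AD743
s_3 = Round(s_2, k_2) = 0x743499
s_4 = Round(s_3, k_3) = 0x4998CB
s_5 = Round(s_4, k_4) = 0x8CB132
s_6 = Round(s_5, k_5) = 0x132D86
s_7 = Round(s_6, k_6) = 0xD8650A
s_8 = Round(s_7, k_7) = 0x50ACA8

0x50ACA8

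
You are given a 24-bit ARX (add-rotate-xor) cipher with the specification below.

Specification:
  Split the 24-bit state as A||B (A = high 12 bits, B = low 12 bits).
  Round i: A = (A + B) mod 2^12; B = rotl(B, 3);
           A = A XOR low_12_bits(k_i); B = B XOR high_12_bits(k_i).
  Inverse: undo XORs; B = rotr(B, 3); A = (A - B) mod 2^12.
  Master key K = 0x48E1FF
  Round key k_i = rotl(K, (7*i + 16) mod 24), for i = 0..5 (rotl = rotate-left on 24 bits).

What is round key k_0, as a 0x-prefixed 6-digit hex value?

K = 0x48E1FF
k_0 = rotl(K, (7*0+16) mod 24) = rotl(K, 16) = 0xFF48E1

0xFF48E1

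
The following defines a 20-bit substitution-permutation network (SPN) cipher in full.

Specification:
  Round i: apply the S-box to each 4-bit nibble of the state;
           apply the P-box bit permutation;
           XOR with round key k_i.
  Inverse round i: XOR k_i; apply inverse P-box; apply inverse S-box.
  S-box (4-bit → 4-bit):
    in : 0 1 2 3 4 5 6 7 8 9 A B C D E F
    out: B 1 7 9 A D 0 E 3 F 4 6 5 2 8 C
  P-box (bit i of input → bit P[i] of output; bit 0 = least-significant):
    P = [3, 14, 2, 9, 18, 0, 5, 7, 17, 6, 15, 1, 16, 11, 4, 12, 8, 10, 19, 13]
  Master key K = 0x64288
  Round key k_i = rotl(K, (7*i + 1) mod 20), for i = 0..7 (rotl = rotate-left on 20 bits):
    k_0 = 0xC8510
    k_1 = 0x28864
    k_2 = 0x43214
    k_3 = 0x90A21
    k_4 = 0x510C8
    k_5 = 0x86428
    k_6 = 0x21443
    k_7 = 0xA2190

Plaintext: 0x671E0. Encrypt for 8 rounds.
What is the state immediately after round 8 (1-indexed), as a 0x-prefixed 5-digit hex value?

s_0 = plaintext = 0x671E0
s_1 = Round(s_0, k_0) = 0xEDF88
s_2 = Round(s_1, k_1) = 0x6606F
s_3 = Round(s_2, k_2) = 0x63052
s_4 = Round(s_3, k_3) = 0xE5ACF
s_5 = Round(s_4, k_4) = 0x0A2FC
s_6 = Round(s_5, k_5) = 0xAC1D4
s_7 = Round(s_6, k_6) = 0x95652
s_8 = Round(s_7, k_7) = 0x7542C

0x7542C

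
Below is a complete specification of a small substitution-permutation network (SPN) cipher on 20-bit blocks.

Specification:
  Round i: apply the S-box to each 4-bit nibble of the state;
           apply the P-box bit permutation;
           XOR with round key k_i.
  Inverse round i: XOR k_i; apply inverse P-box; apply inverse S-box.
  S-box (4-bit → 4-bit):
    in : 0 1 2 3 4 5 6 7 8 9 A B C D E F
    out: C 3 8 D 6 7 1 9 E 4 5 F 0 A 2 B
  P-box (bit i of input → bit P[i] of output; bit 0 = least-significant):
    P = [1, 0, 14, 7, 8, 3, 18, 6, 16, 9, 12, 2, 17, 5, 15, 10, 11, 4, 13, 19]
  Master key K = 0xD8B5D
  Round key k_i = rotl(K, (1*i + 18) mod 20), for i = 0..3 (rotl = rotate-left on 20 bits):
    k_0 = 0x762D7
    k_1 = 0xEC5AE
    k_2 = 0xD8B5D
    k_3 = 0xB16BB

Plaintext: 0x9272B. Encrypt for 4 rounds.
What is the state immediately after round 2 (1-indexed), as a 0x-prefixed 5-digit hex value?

s_0 = plaintext = 0x9272B
s_1 = Round(s_0, k_0) = 0x60610
s_2 = Round(s_1, k_1) = 0xF0826
s_3 = Round(s_2, k_2) = 0x5150B
s_4 = Round(s_3, k_3) = 0xC6C48

0xF0826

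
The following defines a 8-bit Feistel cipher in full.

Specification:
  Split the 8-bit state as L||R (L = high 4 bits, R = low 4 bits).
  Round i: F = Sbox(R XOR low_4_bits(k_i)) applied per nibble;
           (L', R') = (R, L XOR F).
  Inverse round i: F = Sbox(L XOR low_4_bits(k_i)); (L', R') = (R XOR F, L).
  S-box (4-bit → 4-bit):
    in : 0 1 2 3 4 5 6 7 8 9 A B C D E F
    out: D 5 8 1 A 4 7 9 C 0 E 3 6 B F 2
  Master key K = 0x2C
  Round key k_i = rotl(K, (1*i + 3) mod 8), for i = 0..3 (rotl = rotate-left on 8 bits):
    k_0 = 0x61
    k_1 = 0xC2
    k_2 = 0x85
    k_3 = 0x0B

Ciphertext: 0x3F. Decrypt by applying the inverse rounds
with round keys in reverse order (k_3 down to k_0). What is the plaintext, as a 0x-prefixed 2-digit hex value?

0x04

s_0 = ciphertext = 0x3F
s_1 = InvRound(s_0, k_3) = 0x33
s_2 = InvRound(s_1, k_2) = 0x43
s_3 = InvRound(s_2, k_1) = 0x44
s_4 = InvRound(s_3, k_0) = 0x04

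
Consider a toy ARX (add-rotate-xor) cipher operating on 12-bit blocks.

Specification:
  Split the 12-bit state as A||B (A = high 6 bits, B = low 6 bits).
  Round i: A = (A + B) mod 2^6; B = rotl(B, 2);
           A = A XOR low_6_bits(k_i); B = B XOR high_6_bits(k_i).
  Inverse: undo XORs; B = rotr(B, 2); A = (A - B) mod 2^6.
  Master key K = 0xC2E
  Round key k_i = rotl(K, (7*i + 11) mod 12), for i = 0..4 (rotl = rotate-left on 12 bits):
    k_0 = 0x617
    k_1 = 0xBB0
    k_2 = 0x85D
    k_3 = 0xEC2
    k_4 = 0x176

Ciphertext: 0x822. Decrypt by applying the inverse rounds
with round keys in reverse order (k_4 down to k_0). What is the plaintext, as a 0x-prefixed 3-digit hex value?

s_0 = ciphertext = 0x822
s_1 = InvRound(s_0, k_4) = 0x779
s_2 = InvRound(s_1, k_3) = 0xFE0
s_3 = InvRound(s_2, k_2) = 0x490
s_4 = InvRound(s_3, k_1) = 0xCEF
s_5 = InvRound(s_4, k_0) = 0x9FD

0x9FD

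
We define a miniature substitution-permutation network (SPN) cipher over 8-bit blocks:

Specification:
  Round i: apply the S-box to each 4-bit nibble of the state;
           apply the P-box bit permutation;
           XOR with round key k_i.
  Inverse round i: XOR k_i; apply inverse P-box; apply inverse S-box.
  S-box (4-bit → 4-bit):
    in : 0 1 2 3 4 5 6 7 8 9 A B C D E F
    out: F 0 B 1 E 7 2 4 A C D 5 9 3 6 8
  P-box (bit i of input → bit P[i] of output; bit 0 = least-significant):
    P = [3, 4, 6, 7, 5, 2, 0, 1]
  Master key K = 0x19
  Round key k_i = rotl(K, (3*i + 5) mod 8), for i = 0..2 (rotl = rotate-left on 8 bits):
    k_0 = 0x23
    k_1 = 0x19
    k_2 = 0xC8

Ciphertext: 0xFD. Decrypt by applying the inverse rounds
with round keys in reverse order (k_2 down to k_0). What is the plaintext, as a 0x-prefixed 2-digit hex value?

0x3B

s_0 = ciphertext = 0xFD
s_1 = InvRound(s_0, k_2) = 0x56
s_2 = InvRound(s_1, k_1) = 0x4B
s_3 = InvRound(s_2, k_0) = 0x3B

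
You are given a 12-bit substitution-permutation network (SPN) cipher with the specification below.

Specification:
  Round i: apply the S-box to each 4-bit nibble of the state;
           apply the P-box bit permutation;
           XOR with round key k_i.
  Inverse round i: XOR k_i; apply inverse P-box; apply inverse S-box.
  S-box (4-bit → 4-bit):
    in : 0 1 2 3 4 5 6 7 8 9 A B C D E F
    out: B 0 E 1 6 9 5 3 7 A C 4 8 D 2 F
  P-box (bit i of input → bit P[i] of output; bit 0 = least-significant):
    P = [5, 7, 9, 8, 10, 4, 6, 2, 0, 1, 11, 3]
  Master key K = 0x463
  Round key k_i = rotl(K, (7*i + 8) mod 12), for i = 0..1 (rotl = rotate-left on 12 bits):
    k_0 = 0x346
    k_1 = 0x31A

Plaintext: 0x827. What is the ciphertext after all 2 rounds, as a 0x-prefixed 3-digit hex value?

0xB5A

s_0 = plaintext = 0x827
s_1 = Round(s_0, k_0) = 0xBB1
s_2 = Round(s_1, k_1) = 0xB5A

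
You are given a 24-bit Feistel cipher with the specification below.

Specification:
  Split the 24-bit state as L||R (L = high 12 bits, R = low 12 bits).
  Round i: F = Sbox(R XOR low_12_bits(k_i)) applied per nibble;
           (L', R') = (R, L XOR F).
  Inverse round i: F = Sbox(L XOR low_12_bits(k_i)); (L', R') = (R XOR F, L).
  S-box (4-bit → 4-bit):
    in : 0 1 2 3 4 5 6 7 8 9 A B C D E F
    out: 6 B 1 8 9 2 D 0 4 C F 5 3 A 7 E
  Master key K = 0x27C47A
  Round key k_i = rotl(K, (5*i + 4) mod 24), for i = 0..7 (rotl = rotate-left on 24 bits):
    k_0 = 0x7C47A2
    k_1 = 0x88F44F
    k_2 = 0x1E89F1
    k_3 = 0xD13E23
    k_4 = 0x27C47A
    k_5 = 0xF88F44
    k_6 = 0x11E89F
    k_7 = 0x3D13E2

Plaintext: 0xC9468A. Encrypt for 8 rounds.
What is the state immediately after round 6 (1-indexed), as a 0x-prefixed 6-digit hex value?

s_0 = plaintext = 0xC9468A
s_1 = Round(s_0, k_0) = 0x68A780
s_2 = Round(s_1, k_1) = 0x780EB4
s_3 = Round(s_2, k_2) = 0xEB4712
s_4 = Round(s_3, k_3) = 0x71223F
s_5 = Round(s_4, k_4) = 0x23FA80
s_6 = Round(s_5, k_5) = 0xA80006
s_7 = Round(s_6, k_6) = 0x006E4C
s_8 = Round(s_7, k_7) = 0xE4CAF1

0xA80006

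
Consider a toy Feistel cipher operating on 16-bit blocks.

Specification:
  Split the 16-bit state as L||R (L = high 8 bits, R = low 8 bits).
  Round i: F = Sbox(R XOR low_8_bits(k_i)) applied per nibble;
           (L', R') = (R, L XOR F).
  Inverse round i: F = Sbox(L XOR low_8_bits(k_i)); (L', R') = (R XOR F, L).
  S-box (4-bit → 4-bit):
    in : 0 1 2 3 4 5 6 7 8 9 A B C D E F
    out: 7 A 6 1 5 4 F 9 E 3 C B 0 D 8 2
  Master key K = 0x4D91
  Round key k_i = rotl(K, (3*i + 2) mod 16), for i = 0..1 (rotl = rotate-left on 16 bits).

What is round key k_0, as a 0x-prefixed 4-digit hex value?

K = 0x4D91
k_0 = rotl(K, (3*0+2) mod 16) = rotl(K, 2) = 0x3645

0x3645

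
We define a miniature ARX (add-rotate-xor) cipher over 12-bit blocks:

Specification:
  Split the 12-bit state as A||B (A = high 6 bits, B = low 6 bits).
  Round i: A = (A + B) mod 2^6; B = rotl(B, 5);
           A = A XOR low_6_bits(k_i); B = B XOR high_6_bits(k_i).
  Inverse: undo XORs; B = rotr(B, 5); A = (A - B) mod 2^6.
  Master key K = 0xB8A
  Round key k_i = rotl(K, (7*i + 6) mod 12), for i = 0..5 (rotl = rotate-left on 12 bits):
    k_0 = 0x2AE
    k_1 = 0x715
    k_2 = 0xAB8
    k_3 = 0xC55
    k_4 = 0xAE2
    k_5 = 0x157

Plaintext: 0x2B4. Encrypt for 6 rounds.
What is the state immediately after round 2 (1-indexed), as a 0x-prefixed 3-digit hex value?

s_0 = plaintext = 0x2B4
s_1 = Round(s_0, k_0) = 0x410
s_2 = Round(s_1, k_1) = 0xD54
s_3 = Round(s_2, k_2) = 0xC60
s_4 = Round(s_3, k_3) = 0x121
s_5 = Round(s_4, k_4) = 0x1DB
s_6 = Round(s_5, k_5) = 0xD68

0xD54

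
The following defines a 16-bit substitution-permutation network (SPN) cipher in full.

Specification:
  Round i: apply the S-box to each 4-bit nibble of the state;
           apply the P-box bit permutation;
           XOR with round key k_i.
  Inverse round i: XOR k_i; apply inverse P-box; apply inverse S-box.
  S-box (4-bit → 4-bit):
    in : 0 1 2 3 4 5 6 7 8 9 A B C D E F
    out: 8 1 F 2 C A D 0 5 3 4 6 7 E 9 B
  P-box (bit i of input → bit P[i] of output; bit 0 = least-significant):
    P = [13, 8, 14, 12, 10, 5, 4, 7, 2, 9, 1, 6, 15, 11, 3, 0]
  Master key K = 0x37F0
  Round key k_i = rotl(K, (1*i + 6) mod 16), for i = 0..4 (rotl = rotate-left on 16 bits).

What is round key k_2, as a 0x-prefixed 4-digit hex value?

0xF037

K = 0x37F0
k_0 = rotl(K, (1*0+6) mod 16) = rotl(K, 6) = 0xFC0D
k_1 = rotl(K, (1*1+6) mod 16) = rotl(K, 7) = 0xF81B
k_2 = rotl(K, (1*2+6) mod 16) = rotl(K, 8) = 0xF037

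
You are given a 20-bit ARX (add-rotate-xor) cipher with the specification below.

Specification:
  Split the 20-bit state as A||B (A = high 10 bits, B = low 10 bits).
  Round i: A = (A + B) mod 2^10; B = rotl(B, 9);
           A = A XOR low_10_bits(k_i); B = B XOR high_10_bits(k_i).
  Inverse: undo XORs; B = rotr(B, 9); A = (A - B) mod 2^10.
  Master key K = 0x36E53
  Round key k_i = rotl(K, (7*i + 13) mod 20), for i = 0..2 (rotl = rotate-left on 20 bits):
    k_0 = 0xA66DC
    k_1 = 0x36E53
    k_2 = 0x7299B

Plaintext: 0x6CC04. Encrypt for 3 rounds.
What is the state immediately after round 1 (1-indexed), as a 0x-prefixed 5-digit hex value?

s_0 = plaintext = 0x6CC04
s_1 = Round(s_0, k_0) = 0xDAE9B
s_2 = Round(s_1, k_1) = 0x15796
s_3 = Round(s_2, k_2) = 0x9C001

0xDAE9B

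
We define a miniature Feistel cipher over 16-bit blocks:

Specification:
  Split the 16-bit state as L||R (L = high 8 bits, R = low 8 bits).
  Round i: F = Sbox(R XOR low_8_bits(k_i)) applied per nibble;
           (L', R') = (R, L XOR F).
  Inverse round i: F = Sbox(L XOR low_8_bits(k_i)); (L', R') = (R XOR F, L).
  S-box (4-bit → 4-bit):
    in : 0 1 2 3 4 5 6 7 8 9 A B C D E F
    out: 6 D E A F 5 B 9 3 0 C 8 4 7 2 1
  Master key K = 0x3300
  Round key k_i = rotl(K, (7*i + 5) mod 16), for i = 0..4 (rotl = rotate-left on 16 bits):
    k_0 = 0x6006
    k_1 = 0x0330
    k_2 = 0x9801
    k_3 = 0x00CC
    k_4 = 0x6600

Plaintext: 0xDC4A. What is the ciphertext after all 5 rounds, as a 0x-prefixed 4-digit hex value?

0xB0AD

s_0 = plaintext = 0xDC4A
s_1 = Round(s_0, k_0) = 0x4A28
s_2 = Round(s_1, k_1) = 0x2899
s_3 = Round(s_2, k_2) = 0x992B
s_4 = Round(s_3, k_3) = 0x2BB0
s_5 = Round(s_4, k_4) = 0xB0AD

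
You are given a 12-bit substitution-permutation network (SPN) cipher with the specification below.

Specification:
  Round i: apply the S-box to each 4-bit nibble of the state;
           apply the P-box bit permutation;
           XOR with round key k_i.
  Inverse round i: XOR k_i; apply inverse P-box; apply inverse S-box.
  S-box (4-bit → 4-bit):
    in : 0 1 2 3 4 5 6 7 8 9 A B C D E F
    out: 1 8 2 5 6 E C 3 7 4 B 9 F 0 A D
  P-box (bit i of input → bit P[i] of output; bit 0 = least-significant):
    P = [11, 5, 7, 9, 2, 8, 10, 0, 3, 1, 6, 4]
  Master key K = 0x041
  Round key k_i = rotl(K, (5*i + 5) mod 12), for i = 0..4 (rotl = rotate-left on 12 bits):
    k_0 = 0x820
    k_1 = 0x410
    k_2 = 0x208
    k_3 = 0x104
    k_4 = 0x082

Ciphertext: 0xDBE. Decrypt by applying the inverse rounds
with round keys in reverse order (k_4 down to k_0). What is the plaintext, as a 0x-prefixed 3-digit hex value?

s_0 = ciphertext = 0xDBE
s_1 = InvRound(s_0, k_4) = 0xB87
s_2 = InvRound(s_1, k_3) = 0x21F
s_3 = InvRound(s_2, k_2) = 0xEBD
s_4 = InvRound(s_3, k_1) = 0x0BC
s_5 = InvRound(s_4, k_0) = 0xB03

0xB03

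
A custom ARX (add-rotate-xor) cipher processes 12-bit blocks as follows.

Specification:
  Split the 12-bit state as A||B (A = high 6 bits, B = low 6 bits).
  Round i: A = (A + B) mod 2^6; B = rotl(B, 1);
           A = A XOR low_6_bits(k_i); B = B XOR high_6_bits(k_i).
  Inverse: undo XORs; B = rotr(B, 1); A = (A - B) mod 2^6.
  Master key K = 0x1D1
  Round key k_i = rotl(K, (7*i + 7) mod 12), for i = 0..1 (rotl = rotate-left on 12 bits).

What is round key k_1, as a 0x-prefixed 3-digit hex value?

K = 0x1D1
k_0 = rotl(K, (7*0+7) mod 12) = rotl(K, 7) = 0x88E
k_1 = rotl(K, (7*1+7) mod 12) = rotl(K, 2) = 0x744

0x744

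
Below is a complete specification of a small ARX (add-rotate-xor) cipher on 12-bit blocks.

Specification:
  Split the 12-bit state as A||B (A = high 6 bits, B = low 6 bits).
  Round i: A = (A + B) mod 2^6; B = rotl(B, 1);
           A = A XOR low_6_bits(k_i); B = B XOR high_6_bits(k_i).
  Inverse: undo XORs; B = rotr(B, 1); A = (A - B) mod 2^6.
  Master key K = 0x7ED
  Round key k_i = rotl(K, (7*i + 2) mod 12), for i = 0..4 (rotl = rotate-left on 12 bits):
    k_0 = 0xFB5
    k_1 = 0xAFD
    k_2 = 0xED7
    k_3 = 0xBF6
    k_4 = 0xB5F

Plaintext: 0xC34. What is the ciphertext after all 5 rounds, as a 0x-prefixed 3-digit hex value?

0x2F5

s_0 = plaintext = 0xC34
s_1 = Round(s_0, k_0) = 0x457
s_2 = Round(s_1, k_1) = 0x545
s_3 = Round(s_2, k_2) = 0x371
s_4 = Round(s_3, k_3) = 0x20C
s_5 = Round(s_4, k_4) = 0x2F5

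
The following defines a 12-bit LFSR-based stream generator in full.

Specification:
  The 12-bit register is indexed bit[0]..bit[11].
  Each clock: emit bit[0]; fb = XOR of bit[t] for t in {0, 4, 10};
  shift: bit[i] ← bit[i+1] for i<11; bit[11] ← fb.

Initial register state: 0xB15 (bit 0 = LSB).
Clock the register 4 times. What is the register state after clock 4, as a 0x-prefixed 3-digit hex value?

0xEB1

reg_0 = 0xB15
clock 1: out=1, reg = 0x58A
clock 2: out=0, reg = 0xAC5
clock 3: out=1, reg = 0xD62
clock 4: out=0, reg = 0xEB1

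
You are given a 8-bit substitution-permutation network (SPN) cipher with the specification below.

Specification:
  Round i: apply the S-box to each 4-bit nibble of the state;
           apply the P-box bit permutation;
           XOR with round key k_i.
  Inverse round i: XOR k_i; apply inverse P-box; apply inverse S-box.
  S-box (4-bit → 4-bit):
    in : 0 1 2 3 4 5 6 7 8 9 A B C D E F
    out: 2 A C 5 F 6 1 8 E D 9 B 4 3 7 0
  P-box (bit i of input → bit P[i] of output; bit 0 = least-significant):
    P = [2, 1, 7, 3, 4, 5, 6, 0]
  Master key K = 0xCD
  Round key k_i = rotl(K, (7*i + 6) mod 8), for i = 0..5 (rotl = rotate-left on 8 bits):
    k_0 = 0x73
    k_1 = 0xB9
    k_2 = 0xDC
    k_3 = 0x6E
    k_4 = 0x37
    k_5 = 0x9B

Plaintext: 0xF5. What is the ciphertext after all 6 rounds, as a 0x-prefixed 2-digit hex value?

0xAA

s_0 = plaintext = 0xF5
s_1 = Round(s_0, k_0) = 0xF1
s_2 = Round(s_1, k_1) = 0xB3
s_3 = Round(s_2, k_2) = 0x69
s_4 = Round(s_3, k_3) = 0xF2
s_5 = Round(s_4, k_4) = 0xBF
s_6 = Round(s_5, k_5) = 0xAA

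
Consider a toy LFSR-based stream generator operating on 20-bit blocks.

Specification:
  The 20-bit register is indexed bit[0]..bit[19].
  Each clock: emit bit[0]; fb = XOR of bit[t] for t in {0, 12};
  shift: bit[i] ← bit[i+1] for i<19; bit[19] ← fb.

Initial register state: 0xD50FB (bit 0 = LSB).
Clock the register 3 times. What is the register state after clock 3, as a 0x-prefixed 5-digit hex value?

0xDAA1F

reg_0 = 0xD50FB
clock 1: out=1, reg = 0x6A87D
clock 2: out=1, reg = 0xB543E
clock 3: out=0, reg = 0xDAA1F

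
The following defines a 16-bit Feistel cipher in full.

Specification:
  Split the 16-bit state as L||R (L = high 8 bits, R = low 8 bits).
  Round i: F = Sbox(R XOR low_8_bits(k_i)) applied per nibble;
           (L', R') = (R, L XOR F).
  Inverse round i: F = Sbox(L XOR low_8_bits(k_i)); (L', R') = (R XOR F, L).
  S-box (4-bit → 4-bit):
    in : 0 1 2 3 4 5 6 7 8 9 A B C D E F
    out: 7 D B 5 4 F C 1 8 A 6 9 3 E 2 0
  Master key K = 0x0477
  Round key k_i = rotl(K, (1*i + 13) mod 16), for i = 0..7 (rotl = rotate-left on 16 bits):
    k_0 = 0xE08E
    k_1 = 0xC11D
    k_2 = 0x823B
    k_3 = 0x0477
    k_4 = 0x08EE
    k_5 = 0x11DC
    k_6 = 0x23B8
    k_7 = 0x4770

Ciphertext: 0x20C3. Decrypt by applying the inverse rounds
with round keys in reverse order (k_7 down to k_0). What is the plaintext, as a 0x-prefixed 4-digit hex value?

s_0 = ciphertext = 0x20C3
s_1 = InvRound(s_0, k_7) = 0x3420
s_2 = InvRound(s_1, k_6) = 0xA334
s_3 = InvRound(s_2, k_5) = 0x24A3
s_4 = InvRound(s_3, k_4) = 0x9524
s_5 = InvRound(s_4, k_3) = 0x0F95
s_6 = InvRound(s_5, k_2) = 0xC10F
s_7 = InvRound(s_6, k_1) = 0xECC1
s_8 = InvRound(s_7, k_0) = 0x0AEC

0x0AEC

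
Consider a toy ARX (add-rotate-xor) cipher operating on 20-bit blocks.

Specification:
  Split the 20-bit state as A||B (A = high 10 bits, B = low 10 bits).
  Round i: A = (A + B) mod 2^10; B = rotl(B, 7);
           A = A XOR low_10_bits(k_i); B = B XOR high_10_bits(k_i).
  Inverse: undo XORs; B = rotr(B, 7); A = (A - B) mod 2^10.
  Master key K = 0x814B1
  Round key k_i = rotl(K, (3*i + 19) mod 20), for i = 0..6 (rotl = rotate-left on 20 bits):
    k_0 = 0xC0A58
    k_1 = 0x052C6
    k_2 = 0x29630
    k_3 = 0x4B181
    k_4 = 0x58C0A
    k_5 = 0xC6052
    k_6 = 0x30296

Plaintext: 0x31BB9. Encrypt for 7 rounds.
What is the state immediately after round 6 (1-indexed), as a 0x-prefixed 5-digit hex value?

0x06780

s_0 = plaintext = 0x31BB9
s_1 = Round(s_0, k_0) = 0x89FF5
s_2 = Round(s_1, k_1) = 0x36AEA
s_3 = Round(s_2, k_2) = 0x7D1F8
s_4 = Round(s_3, k_3) = 0x9B513
s_5 = Round(s_4, k_4) = 0xE28C1
s_6 = Round(s_5, k_5) = 0x06780
s_7 = Round(s_6, k_6) = 0x43CB0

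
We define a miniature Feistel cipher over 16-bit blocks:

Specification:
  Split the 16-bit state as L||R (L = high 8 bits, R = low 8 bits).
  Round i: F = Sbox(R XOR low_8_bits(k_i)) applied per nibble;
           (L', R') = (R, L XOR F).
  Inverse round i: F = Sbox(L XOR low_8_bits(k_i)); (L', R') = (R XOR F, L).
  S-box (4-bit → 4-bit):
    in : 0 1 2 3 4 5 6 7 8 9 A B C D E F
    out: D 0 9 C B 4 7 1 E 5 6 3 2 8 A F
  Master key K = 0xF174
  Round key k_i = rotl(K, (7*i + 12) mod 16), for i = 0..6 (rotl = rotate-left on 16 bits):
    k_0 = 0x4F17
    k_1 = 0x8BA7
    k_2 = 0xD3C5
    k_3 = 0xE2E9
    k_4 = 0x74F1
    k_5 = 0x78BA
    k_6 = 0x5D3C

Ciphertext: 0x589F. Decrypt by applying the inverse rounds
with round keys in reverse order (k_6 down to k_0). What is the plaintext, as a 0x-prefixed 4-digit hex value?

0xD6F8

s_0 = ciphertext = 0x589F
s_1 = InvRound(s_0, k_6) = 0xE458
s_2 = InvRound(s_1, k_5) = 0x12E4
s_3 = InvRound(s_2, k_4) = 0x4812
s_4 = InvRound(s_3, k_3) = 0x7248
s_5 = InvRound(s_4, k_2) = 0x7972
s_6 = InvRound(s_5, k_1) = 0xF879
s_7 = InvRound(s_6, k_0) = 0xD6F8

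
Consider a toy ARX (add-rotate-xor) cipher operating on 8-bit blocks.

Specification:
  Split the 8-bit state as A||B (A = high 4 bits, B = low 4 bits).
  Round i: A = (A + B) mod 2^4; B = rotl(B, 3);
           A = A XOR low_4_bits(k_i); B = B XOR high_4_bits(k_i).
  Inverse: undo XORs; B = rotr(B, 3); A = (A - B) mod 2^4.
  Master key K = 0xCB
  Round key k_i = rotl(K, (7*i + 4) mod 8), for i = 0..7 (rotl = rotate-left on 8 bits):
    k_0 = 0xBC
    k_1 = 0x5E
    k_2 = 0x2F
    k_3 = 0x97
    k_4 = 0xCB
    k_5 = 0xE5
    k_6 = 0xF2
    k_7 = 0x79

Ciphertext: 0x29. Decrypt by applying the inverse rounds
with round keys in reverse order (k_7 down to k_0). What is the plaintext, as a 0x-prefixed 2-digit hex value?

0xD9

s_0 = ciphertext = 0x29
s_1 = InvRound(s_0, k_7) = 0xED
s_2 = InvRound(s_1, k_6) = 0x84
s_3 = InvRound(s_2, k_5) = 0x85
s_4 = InvRound(s_3, k_4) = 0x03
s_5 = InvRound(s_4, k_3) = 0x25
s_6 = InvRound(s_5, k_2) = 0xFE
s_7 = InvRound(s_6, k_1) = 0xA7
s_8 = InvRound(s_7, k_0) = 0xD9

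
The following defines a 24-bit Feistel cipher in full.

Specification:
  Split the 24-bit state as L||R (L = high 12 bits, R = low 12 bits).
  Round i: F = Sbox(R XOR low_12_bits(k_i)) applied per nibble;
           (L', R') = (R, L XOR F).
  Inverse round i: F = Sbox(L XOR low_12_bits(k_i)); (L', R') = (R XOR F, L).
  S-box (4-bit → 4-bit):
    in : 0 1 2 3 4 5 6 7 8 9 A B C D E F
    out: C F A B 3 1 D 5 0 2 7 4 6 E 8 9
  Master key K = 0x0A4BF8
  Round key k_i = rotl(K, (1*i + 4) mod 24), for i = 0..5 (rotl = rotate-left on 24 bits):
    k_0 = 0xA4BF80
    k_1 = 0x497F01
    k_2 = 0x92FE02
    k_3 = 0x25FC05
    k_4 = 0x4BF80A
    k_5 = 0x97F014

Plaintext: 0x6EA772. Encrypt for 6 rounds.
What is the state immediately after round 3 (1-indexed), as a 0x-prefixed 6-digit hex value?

s_0 = plaintext = 0x6EA772
s_1 = Round(s_0, k_0) = 0x772670
s_2 = Round(s_1, k_1) = 0x67052D
s_3 = Round(s_2, k_2) = 0x52D2D9
s_4 = Round(s_3, k_3) = 0x2D9DCB
s_5 = Round(s_4, k_4) = 0xDCB3B6
s_6 = Round(s_5, k_5) = 0x3B66B1

0x52D2D9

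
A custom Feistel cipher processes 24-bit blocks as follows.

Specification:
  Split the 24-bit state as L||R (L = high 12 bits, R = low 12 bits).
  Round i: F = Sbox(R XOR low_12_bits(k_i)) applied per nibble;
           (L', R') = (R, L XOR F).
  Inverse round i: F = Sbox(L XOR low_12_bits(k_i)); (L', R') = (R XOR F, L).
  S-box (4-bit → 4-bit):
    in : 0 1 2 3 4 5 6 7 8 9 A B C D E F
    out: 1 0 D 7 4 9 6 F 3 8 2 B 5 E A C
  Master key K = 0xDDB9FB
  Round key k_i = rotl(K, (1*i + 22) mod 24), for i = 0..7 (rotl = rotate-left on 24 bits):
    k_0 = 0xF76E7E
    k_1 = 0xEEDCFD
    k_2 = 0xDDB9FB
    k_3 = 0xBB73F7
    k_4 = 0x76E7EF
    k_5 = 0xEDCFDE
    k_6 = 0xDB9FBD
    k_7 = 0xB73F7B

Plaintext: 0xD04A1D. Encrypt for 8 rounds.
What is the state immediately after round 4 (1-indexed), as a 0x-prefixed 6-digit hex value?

s_0 = plaintext = 0xD04A1D
s_1 = Round(s_0, k_0) = 0xA1D963
s_2 = Round(s_1, k_1) = 0x963397
s_3 = Round(s_2, k_2) = 0x397B06
s_4 = Round(s_3, k_3) = 0xB06057
s_5 = Round(s_4, k_4) = 0x0574B5
s_6 = Round(s_5, k_5) = 0x4B5B3C
s_7 = Round(s_6, k_6) = 0xB3C085
s_8 = Round(s_7, k_7) = 0x0857F6

0xB06057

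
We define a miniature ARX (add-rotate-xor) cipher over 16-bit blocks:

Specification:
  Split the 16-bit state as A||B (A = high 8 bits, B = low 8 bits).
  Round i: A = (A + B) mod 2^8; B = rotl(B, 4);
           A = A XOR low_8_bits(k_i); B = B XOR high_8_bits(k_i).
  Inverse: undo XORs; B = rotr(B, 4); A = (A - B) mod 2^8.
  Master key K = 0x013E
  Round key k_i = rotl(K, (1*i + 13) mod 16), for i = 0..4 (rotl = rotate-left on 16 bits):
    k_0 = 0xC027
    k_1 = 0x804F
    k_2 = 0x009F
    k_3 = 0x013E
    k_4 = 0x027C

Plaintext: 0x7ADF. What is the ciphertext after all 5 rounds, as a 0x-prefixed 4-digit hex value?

0xF927

s_0 = plaintext = 0x7ADF
s_1 = Round(s_0, k_0) = 0x7E3D
s_2 = Round(s_1, k_1) = 0xF453
s_3 = Round(s_2, k_2) = 0xD835
s_4 = Round(s_3, k_3) = 0x3352
s_5 = Round(s_4, k_4) = 0xF927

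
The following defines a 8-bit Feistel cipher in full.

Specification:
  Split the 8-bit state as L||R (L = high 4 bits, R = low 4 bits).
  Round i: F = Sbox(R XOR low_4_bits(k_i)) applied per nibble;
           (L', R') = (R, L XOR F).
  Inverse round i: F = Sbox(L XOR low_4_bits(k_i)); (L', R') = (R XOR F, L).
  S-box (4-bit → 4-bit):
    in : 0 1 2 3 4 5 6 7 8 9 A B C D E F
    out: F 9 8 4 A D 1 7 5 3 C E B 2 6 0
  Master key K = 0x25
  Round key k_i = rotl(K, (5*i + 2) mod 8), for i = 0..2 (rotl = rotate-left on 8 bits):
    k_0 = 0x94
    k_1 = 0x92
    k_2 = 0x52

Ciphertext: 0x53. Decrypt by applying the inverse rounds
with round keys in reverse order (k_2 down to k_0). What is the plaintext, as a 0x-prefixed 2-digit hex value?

0xB4

s_0 = ciphertext = 0x53
s_1 = InvRound(s_0, k_2) = 0x45
s_2 = InvRound(s_1, k_1) = 0x44
s_3 = InvRound(s_2, k_0) = 0xB4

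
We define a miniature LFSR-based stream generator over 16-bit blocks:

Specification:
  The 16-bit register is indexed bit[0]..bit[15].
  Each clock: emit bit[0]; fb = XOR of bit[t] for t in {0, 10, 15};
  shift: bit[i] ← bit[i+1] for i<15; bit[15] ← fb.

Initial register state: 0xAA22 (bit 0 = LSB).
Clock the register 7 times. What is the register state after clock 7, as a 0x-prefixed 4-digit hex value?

0x8F54

reg_0 = 0xAA22
clock 1: out=0, reg = 0xD511
clock 2: out=1, reg = 0xEA88
clock 3: out=0, reg = 0xF544
clock 4: out=0, reg = 0x7AA2
clock 5: out=0, reg = 0x3D51
clock 6: out=1, reg = 0x1EA8
clock 7: out=0, reg = 0x8F54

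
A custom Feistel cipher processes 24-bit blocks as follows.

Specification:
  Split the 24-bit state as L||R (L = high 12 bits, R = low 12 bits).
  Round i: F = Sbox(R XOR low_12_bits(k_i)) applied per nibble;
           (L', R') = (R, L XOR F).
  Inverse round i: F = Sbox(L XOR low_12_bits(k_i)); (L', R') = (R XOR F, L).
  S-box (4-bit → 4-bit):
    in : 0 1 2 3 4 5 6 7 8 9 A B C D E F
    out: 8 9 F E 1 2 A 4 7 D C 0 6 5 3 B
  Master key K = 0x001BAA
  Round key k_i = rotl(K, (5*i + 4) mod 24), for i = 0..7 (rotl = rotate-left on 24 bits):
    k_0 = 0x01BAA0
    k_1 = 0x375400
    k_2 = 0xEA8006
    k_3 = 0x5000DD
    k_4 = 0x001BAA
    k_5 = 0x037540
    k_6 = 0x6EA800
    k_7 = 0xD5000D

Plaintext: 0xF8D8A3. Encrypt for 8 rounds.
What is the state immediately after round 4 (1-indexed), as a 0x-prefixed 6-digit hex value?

0xDF3CDE

s_0 = plaintext = 0xF8D8A3
s_1 = Round(s_0, k_0) = 0x8A3003
s_2 = Round(s_1, k_1) = 0x00392D
s_3 = Round(s_2, k_2) = 0x92DDF3
s_4 = Round(s_3, k_3) = 0xDF3CDE
s_5 = Round(s_4, k_4) = 0xCDE9B2
s_6 = Round(s_5, k_5) = 0x9B2A61
s_7 = Round(s_6, k_6) = 0xA6161B
s_8 = Round(s_7, k_7) = 0x61B0FB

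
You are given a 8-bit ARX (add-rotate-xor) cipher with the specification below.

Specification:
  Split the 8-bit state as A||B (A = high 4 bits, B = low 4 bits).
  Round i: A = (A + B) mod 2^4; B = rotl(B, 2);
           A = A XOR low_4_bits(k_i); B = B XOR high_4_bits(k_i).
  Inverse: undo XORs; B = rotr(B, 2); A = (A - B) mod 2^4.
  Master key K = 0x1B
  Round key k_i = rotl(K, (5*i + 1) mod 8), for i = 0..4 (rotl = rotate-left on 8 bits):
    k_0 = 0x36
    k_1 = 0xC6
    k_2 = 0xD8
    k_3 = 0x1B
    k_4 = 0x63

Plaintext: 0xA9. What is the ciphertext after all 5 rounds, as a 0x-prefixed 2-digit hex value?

0x19

s_0 = plaintext = 0xA9
s_1 = Round(s_0, k_0) = 0x55
s_2 = Round(s_1, k_1) = 0xC9
s_3 = Round(s_2, k_2) = 0xDB
s_4 = Round(s_3, k_3) = 0x3F
s_5 = Round(s_4, k_4) = 0x19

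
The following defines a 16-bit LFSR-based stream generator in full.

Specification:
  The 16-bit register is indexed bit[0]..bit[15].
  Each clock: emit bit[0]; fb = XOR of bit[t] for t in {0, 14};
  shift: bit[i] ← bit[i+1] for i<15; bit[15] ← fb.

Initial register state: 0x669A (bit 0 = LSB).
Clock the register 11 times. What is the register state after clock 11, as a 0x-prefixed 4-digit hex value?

reg_0 = 0x669A
clock 1: out=0, reg = 0xB34D
clock 2: out=1, reg = 0xD9A6
clock 3: out=0, reg = 0xECD3
clock 4: out=1, reg = 0x7669
clock 5: out=1, reg = 0x3B34
clock 6: out=0, reg = 0x1D9A
clock 7: out=0, reg = 0x0ECD
clock 8: out=1, reg = 0x8766
clock 9: out=0, reg = 0x43B3
clock 10: out=1, reg = 0x21D9
clock 11: out=1, reg = 0x90EC

0x90EC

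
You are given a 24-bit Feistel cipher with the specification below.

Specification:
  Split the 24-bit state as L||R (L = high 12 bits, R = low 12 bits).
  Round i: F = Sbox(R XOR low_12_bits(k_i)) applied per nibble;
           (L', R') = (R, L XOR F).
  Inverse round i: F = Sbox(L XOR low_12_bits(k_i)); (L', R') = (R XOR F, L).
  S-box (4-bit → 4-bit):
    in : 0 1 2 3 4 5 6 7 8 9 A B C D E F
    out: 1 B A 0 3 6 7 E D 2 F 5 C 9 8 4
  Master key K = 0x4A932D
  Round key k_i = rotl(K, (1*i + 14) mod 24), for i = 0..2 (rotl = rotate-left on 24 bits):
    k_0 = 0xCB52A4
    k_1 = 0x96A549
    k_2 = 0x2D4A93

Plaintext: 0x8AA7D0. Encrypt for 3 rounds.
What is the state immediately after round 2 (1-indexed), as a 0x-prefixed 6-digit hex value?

0xE492C1

s_0 = plaintext = 0x8AA7D0
s_1 = Round(s_0, k_0) = 0x7D0E49
s_2 = Round(s_1, k_1) = 0xE492C1
s_3 = Round(s_2, k_2) = 0x2C1323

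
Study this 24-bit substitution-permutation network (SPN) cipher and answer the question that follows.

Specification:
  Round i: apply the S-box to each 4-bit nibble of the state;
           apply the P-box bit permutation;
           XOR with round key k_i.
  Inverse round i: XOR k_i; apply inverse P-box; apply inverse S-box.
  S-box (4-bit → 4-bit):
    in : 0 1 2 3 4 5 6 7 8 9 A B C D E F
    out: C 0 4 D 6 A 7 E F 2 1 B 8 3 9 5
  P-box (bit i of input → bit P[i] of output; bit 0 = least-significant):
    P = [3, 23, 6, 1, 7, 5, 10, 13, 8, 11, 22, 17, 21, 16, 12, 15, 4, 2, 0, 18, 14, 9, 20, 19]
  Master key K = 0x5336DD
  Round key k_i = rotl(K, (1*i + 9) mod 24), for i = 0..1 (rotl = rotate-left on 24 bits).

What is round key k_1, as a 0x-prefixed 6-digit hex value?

0xDB754C

K = 0x5336DD
k_0 = rotl(K, (1*0+9) mod 24) = rotl(K, 9) = 0x6DBAA6
k_1 = rotl(K, (1*1+9) mod 24) = rotl(K, 10) = 0xDB754C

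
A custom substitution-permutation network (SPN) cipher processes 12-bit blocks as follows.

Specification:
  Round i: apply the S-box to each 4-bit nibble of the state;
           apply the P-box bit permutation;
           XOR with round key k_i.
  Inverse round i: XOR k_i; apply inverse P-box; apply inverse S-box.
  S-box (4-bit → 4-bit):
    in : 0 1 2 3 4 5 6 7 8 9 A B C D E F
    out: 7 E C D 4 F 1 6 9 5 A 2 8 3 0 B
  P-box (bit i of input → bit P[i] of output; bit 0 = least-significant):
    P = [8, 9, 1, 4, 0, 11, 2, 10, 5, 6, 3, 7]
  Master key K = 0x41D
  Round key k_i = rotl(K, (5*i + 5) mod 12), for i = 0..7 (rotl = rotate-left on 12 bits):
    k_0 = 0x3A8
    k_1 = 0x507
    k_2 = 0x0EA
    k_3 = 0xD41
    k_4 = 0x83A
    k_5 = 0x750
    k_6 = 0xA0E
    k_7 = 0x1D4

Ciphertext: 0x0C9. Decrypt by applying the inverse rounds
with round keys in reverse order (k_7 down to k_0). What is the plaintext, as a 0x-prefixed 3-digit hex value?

s_0 = ciphertext = 0x0C9
s_1 = InvRound(s_0, k_7) = 0x498
s_2 = InvRound(s_1, k_6) = 0xC11
s_3 = InvRound(s_2, k_5) = 0xBDD
s_4 = InvRound(s_3, k_4) = 0xF90
s_5 = InvRound(s_4, k_3) = 0xA6A
s_6 = InvRound(s_5, k_2) = 0xCBB
s_7 = InvRound(s_6, k_1) = 0x378
s_8 = InvRound(s_7, k_0) = 0xAEC

0xAEC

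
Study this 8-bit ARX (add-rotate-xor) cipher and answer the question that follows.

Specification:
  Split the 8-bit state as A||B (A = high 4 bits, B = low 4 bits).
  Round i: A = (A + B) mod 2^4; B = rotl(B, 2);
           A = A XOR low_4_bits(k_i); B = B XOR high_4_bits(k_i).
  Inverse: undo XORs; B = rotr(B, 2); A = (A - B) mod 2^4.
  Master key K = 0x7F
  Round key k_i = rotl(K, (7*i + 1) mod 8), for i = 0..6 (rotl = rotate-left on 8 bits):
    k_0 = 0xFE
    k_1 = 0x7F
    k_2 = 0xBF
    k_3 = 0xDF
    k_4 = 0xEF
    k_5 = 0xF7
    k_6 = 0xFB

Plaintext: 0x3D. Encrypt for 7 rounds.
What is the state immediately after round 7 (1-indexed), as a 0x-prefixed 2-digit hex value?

s_0 = plaintext = 0x3D
s_1 = Round(s_0, k_0) = 0xE8
s_2 = Round(s_1, k_1) = 0x95
s_3 = Round(s_2, k_2) = 0x1E
s_4 = Round(s_3, k_3) = 0x06
s_5 = Round(s_4, k_4) = 0x97
s_6 = Round(s_5, k_5) = 0x72
s_7 = Round(s_6, k_6) = 0x27

0x27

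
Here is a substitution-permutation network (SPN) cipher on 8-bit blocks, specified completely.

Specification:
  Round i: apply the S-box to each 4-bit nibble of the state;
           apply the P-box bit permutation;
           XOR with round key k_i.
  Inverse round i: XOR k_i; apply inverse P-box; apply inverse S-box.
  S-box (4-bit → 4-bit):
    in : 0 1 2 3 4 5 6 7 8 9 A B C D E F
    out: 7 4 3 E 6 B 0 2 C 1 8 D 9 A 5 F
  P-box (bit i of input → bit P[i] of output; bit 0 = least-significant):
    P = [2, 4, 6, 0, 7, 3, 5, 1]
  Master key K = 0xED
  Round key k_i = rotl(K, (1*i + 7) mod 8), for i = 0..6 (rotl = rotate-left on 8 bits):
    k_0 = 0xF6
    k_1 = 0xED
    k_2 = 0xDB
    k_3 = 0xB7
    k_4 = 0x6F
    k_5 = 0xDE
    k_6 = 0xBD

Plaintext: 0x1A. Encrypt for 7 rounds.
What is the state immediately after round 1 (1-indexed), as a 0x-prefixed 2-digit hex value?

s_0 = plaintext = 0x1A
s_1 = Round(s_0, k_0) = 0xD7
s_2 = Round(s_1, k_1) = 0xF7
s_3 = Round(s_2, k_2) = 0x61
s_4 = Round(s_3, k_3) = 0xF7
s_5 = Round(s_4, k_4) = 0xD5
s_6 = Round(s_5, k_5) = 0xC1
s_7 = Round(s_6, k_6) = 0x7F

0xD7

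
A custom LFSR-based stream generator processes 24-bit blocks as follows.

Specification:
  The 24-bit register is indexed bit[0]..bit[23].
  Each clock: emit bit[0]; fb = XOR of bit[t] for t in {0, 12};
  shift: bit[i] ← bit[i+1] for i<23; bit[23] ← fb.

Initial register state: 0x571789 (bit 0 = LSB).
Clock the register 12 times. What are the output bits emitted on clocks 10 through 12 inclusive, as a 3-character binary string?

110

reg_0 = 0x571789
clock 1: out=1, reg = 0x2B8BC4
clock 2: out=0, reg = 0x15C5E2
clock 3: out=0, reg = 0x0AE2F1
clock 4: out=1, reg = 0x857178
clock 5: out=0, reg = 0xC2B8BC
clock 6: out=0, reg = 0xE15C5E
clock 7: out=0, reg = 0xF0AE2F
clock 8: out=1, reg = 0xF85717
clock 9: out=1, reg = 0x7C2B8B
clock 10: out=1, reg = 0xBE15C5
clock 11: out=1, reg = 0x5F0AE2
clock 12: out=0, reg = 0x2F8571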